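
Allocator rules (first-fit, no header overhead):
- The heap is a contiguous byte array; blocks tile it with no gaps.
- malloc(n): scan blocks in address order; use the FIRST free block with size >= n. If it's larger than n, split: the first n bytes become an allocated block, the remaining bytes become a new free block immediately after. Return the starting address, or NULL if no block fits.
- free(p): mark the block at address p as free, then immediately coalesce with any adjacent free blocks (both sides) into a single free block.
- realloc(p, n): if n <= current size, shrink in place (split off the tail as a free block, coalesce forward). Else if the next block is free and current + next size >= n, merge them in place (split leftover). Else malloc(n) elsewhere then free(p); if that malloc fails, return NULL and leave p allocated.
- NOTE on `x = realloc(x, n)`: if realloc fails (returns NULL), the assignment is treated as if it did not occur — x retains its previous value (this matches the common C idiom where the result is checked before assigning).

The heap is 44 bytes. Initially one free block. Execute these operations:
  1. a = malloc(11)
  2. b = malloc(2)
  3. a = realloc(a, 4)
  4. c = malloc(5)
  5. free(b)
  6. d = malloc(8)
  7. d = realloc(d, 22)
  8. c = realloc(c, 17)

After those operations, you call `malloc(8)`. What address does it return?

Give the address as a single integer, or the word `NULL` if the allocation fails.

Op 1: a = malloc(11) -> a = 0; heap: [0-10 ALLOC][11-43 FREE]
Op 2: b = malloc(2) -> b = 11; heap: [0-10 ALLOC][11-12 ALLOC][13-43 FREE]
Op 3: a = realloc(a, 4) -> a = 0; heap: [0-3 ALLOC][4-10 FREE][11-12 ALLOC][13-43 FREE]
Op 4: c = malloc(5) -> c = 4; heap: [0-3 ALLOC][4-8 ALLOC][9-10 FREE][11-12 ALLOC][13-43 FREE]
Op 5: free(b) -> (freed b); heap: [0-3 ALLOC][4-8 ALLOC][9-43 FREE]
Op 6: d = malloc(8) -> d = 9; heap: [0-3 ALLOC][4-8 ALLOC][9-16 ALLOC][17-43 FREE]
Op 7: d = realloc(d, 22) -> d = 9; heap: [0-3 ALLOC][4-8 ALLOC][9-30 ALLOC][31-43 FREE]
Op 8: c = realloc(c, 17) -> NULL (c unchanged); heap: [0-3 ALLOC][4-8 ALLOC][9-30 ALLOC][31-43 FREE]
malloc(8): first-fit scan over [0-3 ALLOC][4-8 ALLOC][9-30 ALLOC][31-43 FREE] -> 31

Answer: 31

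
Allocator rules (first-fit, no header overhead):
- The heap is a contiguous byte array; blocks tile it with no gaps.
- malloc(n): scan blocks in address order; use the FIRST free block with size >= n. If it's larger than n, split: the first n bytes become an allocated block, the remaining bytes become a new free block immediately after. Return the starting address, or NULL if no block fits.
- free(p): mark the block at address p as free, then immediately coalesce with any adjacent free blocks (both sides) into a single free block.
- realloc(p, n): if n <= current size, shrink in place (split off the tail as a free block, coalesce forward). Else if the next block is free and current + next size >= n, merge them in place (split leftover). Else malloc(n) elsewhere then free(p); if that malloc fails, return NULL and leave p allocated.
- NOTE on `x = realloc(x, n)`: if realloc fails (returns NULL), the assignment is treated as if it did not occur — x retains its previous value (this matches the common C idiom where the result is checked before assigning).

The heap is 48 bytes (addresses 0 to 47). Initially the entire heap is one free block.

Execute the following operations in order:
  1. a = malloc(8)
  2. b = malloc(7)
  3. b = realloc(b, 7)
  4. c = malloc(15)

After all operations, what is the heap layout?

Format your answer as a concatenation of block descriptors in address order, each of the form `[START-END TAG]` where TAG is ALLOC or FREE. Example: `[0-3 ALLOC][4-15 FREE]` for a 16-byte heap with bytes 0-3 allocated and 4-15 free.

Answer: [0-7 ALLOC][8-14 ALLOC][15-29 ALLOC][30-47 FREE]

Derivation:
Op 1: a = malloc(8) -> a = 0; heap: [0-7 ALLOC][8-47 FREE]
Op 2: b = malloc(7) -> b = 8; heap: [0-7 ALLOC][8-14 ALLOC][15-47 FREE]
Op 3: b = realloc(b, 7) -> b = 8; heap: [0-7 ALLOC][8-14 ALLOC][15-47 FREE]
Op 4: c = malloc(15) -> c = 15; heap: [0-7 ALLOC][8-14 ALLOC][15-29 ALLOC][30-47 FREE]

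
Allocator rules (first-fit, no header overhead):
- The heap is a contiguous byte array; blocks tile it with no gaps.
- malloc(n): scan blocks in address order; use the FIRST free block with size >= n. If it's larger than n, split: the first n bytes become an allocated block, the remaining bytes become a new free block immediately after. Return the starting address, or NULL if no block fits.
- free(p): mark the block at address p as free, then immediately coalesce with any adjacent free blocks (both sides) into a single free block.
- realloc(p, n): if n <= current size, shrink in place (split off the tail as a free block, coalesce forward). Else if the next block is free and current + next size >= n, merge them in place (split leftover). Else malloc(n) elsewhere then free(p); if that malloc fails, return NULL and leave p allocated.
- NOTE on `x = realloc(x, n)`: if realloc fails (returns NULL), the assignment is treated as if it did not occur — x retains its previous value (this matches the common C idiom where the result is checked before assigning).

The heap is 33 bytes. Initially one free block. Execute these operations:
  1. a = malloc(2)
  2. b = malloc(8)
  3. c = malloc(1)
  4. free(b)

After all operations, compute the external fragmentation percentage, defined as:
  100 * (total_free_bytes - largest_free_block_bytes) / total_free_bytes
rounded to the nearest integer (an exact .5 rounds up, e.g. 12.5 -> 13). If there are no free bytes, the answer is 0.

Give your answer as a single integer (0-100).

Op 1: a = malloc(2) -> a = 0; heap: [0-1 ALLOC][2-32 FREE]
Op 2: b = malloc(8) -> b = 2; heap: [0-1 ALLOC][2-9 ALLOC][10-32 FREE]
Op 3: c = malloc(1) -> c = 10; heap: [0-1 ALLOC][2-9 ALLOC][10-10 ALLOC][11-32 FREE]
Op 4: free(b) -> (freed b); heap: [0-1 ALLOC][2-9 FREE][10-10 ALLOC][11-32 FREE]
Free blocks: [8 22] total_free=30 largest=22 -> 100*(30-22)/30 = 800/30 ≈ 26.667 -> rounds to 27

Answer: 27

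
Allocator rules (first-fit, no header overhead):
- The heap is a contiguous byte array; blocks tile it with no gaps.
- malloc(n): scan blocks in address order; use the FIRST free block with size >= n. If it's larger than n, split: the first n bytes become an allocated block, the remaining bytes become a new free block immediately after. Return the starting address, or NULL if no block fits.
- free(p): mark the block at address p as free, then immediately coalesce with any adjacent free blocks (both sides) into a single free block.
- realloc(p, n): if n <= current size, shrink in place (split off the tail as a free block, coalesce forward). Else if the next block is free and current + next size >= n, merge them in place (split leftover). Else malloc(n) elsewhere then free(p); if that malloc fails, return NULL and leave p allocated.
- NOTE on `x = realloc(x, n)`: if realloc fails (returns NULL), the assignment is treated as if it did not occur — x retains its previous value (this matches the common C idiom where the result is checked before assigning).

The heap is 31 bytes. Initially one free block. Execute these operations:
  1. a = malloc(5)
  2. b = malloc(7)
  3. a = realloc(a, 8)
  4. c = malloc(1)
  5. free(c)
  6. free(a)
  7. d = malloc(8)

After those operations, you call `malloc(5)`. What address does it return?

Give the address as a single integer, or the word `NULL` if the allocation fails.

Answer: 0

Derivation:
Op 1: a = malloc(5) -> a = 0; heap: [0-4 ALLOC][5-30 FREE]
Op 2: b = malloc(7) -> b = 5; heap: [0-4 ALLOC][5-11 ALLOC][12-30 FREE]
Op 3: a = realloc(a, 8) -> a = 12; heap: [0-4 FREE][5-11 ALLOC][12-19 ALLOC][20-30 FREE]
Op 4: c = malloc(1) -> c = 0; heap: [0-0 ALLOC][1-4 FREE][5-11 ALLOC][12-19 ALLOC][20-30 FREE]
Op 5: free(c) -> (freed c); heap: [0-4 FREE][5-11 ALLOC][12-19 ALLOC][20-30 FREE]
Op 6: free(a) -> (freed a); heap: [0-4 FREE][5-11 ALLOC][12-30 FREE]
Op 7: d = malloc(8) -> d = 12; heap: [0-4 FREE][5-11 ALLOC][12-19 ALLOC][20-30 FREE]
malloc(5): first-fit scan over [0-4 FREE][5-11 ALLOC][12-19 ALLOC][20-30 FREE] -> 0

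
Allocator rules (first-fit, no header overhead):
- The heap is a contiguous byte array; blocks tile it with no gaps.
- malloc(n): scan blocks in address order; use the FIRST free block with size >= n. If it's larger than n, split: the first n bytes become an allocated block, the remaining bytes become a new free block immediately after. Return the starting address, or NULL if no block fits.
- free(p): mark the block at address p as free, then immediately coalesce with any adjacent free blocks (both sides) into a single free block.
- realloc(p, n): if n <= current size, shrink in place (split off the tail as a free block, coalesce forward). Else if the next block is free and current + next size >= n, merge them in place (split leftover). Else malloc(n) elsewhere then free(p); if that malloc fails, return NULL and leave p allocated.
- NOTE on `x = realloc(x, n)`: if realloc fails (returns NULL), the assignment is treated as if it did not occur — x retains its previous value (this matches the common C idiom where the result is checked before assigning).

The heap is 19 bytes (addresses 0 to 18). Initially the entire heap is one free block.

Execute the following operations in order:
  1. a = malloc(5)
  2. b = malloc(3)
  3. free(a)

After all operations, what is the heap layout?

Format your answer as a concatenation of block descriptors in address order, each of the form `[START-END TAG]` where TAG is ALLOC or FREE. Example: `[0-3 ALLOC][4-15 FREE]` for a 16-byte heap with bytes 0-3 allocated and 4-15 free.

Answer: [0-4 FREE][5-7 ALLOC][8-18 FREE]

Derivation:
Op 1: a = malloc(5) -> a = 0; heap: [0-4 ALLOC][5-18 FREE]
Op 2: b = malloc(3) -> b = 5; heap: [0-4 ALLOC][5-7 ALLOC][8-18 FREE]
Op 3: free(a) -> (freed a); heap: [0-4 FREE][5-7 ALLOC][8-18 FREE]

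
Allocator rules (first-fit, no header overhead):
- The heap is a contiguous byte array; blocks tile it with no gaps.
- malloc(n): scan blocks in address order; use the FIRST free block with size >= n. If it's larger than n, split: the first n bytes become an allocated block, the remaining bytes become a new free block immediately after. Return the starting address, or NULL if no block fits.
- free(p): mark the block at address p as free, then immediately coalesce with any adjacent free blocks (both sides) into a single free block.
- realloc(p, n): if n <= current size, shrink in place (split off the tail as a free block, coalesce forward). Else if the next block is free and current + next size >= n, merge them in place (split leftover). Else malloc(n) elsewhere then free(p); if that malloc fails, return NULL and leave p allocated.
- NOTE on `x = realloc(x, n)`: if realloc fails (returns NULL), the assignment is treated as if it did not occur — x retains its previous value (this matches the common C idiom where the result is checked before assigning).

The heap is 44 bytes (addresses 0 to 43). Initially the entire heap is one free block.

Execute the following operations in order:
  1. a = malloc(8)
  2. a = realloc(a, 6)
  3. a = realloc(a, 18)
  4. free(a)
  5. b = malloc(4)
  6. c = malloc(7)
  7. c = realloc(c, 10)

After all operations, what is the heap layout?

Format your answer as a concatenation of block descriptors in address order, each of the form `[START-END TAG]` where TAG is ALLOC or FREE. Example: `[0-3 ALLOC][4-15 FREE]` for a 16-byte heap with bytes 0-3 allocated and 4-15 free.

Op 1: a = malloc(8) -> a = 0; heap: [0-7 ALLOC][8-43 FREE]
Op 2: a = realloc(a, 6) -> a = 0; heap: [0-5 ALLOC][6-43 FREE]
Op 3: a = realloc(a, 18) -> a = 0; heap: [0-17 ALLOC][18-43 FREE]
Op 4: free(a) -> (freed a); heap: [0-43 FREE]
Op 5: b = malloc(4) -> b = 0; heap: [0-3 ALLOC][4-43 FREE]
Op 6: c = malloc(7) -> c = 4; heap: [0-3 ALLOC][4-10 ALLOC][11-43 FREE]
Op 7: c = realloc(c, 10) -> c = 4; heap: [0-3 ALLOC][4-13 ALLOC][14-43 FREE]

Answer: [0-3 ALLOC][4-13 ALLOC][14-43 FREE]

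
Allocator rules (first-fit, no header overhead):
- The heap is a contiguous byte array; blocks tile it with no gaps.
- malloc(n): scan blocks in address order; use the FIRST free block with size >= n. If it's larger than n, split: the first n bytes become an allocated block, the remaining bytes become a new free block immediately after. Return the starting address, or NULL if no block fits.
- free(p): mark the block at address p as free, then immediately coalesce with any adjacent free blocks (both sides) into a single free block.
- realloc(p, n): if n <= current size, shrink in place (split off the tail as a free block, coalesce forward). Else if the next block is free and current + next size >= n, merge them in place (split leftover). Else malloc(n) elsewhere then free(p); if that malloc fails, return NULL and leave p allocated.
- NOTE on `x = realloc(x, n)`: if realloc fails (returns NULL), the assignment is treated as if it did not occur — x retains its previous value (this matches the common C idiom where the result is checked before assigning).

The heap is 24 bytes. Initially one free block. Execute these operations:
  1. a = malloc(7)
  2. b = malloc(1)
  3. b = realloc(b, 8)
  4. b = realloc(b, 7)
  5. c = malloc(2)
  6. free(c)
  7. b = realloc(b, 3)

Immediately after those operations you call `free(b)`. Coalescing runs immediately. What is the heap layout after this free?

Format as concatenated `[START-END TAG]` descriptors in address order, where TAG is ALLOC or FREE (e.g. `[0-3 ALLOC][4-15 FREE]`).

Op 1: a = malloc(7) -> a = 0; heap: [0-6 ALLOC][7-23 FREE]
Op 2: b = malloc(1) -> b = 7; heap: [0-6 ALLOC][7-7 ALLOC][8-23 FREE]
Op 3: b = realloc(b, 8) -> b = 7; heap: [0-6 ALLOC][7-14 ALLOC][15-23 FREE]
Op 4: b = realloc(b, 7) -> b = 7; heap: [0-6 ALLOC][7-13 ALLOC][14-23 FREE]
Op 5: c = malloc(2) -> c = 14; heap: [0-6 ALLOC][7-13 ALLOC][14-15 ALLOC][16-23 FREE]
Op 6: free(c) -> (freed c); heap: [0-6 ALLOC][7-13 ALLOC][14-23 FREE]
Op 7: b = realloc(b, 3) -> b = 7; heap: [0-6 ALLOC][7-9 ALLOC][10-23 FREE]
free(b): b = 7 -> block [7-9 ALLOC]; mark free, coalesce with adjacent free neighbors -> [0-6 ALLOC][7-23 FREE]

Answer: [0-6 ALLOC][7-23 FREE]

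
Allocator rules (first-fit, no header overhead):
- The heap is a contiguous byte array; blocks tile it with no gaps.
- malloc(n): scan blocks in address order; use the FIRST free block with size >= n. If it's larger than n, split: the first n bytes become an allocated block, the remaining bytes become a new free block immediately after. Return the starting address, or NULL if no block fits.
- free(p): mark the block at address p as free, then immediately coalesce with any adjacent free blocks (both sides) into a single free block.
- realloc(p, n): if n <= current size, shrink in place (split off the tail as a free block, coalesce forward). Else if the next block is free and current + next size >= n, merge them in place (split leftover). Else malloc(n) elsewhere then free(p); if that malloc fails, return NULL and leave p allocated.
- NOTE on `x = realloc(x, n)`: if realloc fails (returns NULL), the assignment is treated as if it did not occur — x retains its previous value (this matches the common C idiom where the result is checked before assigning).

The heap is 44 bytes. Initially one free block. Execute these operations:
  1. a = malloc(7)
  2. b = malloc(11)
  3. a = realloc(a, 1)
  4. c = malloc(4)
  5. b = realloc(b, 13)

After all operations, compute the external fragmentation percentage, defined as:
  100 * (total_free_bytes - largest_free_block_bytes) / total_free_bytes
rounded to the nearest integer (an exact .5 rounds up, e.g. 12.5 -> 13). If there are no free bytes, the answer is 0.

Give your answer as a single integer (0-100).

Answer: 8

Derivation:
Op 1: a = malloc(7) -> a = 0; heap: [0-6 ALLOC][7-43 FREE]
Op 2: b = malloc(11) -> b = 7; heap: [0-6 ALLOC][7-17 ALLOC][18-43 FREE]
Op 3: a = realloc(a, 1) -> a = 0; heap: [0-0 ALLOC][1-6 FREE][7-17 ALLOC][18-43 FREE]
Op 4: c = malloc(4) -> c = 1; heap: [0-0 ALLOC][1-4 ALLOC][5-6 FREE][7-17 ALLOC][18-43 FREE]
Op 5: b = realloc(b, 13) -> b = 7; heap: [0-0 ALLOC][1-4 ALLOC][5-6 FREE][7-19 ALLOC][20-43 FREE]
Free blocks: [2 24] total_free=26 largest=24 -> 100*(26-24)/26 = 200/26 ≈ 7.692 -> rounds to 8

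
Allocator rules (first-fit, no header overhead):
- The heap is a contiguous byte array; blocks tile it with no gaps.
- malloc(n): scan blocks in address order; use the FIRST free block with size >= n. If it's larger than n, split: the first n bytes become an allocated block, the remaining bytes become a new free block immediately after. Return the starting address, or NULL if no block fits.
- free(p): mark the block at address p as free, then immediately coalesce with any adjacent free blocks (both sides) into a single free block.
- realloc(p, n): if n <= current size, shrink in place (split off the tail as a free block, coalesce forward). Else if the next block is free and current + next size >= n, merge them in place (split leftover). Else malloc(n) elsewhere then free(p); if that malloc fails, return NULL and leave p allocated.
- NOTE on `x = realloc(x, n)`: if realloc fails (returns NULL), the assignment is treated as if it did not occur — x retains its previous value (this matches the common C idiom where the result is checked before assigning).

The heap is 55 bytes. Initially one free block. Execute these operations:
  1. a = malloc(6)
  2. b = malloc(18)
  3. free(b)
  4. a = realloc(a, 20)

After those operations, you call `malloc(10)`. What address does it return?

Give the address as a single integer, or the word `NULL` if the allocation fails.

Answer: 20

Derivation:
Op 1: a = malloc(6) -> a = 0; heap: [0-5 ALLOC][6-54 FREE]
Op 2: b = malloc(18) -> b = 6; heap: [0-5 ALLOC][6-23 ALLOC][24-54 FREE]
Op 3: free(b) -> (freed b); heap: [0-5 ALLOC][6-54 FREE]
Op 4: a = realloc(a, 20) -> a = 0; heap: [0-19 ALLOC][20-54 FREE]
malloc(10): first-fit scan over [0-19 ALLOC][20-54 FREE] -> 20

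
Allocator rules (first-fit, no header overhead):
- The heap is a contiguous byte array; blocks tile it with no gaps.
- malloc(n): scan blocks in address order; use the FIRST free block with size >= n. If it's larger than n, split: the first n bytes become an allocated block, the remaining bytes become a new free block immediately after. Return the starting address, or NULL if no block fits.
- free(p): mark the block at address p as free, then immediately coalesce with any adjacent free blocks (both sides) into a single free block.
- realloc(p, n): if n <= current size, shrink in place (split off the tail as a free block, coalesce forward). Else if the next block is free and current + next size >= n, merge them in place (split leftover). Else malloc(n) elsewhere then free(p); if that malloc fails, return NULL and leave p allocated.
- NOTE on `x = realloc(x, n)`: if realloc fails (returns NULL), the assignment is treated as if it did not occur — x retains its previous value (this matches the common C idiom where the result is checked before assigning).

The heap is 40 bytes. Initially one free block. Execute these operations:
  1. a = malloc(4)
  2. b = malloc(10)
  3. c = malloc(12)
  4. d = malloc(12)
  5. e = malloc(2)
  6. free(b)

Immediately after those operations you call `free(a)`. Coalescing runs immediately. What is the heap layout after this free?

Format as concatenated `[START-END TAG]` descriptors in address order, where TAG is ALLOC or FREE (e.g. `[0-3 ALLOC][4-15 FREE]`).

Answer: [0-13 FREE][14-25 ALLOC][26-37 ALLOC][38-39 ALLOC]

Derivation:
Op 1: a = malloc(4) -> a = 0; heap: [0-3 ALLOC][4-39 FREE]
Op 2: b = malloc(10) -> b = 4; heap: [0-3 ALLOC][4-13 ALLOC][14-39 FREE]
Op 3: c = malloc(12) -> c = 14; heap: [0-3 ALLOC][4-13 ALLOC][14-25 ALLOC][26-39 FREE]
Op 4: d = malloc(12) -> d = 26; heap: [0-3 ALLOC][4-13 ALLOC][14-25 ALLOC][26-37 ALLOC][38-39 FREE]
Op 5: e = malloc(2) -> e = 38; heap: [0-3 ALLOC][4-13 ALLOC][14-25 ALLOC][26-37 ALLOC][38-39 ALLOC]
Op 6: free(b) -> (freed b); heap: [0-3 ALLOC][4-13 FREE][14-25 ALLOC][26-37 ALLOC][38-39 ALLOC]
free(a): a = 0 -> block [0-3 ALLOC]; mark free, coalesce with adjacent free neighbors -> [0-13 FREE][14-25 ALLOC][26-37 ALLOC][38-39 ALLOC]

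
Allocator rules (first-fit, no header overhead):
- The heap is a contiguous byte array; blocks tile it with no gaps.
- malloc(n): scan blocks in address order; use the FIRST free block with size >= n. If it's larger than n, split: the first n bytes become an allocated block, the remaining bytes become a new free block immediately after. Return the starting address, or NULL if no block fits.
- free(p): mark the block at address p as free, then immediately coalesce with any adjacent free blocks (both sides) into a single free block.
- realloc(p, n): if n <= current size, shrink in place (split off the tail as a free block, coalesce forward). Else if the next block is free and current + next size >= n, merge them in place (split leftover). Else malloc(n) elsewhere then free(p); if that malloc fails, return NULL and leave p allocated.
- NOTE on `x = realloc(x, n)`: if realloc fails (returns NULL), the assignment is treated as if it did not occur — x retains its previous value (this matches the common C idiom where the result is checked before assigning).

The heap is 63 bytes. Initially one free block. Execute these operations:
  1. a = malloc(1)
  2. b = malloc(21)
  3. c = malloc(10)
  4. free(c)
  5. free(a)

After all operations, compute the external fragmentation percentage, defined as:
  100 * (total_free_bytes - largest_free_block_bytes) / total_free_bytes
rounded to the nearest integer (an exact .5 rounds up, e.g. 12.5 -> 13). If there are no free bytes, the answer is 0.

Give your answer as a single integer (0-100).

Answer: 2

Derivation:
Op 1: a = malloc(1) -> a = 0; heap: [0-0 ALLOC][1-62 FREE]
Op 2: b = malloc(21) -> b = 1; heap: [0-0 ALLOC][1-21 ALLOC][22-62 FREE]
Op 3: c = malloc(10) -> c = 22; heap: [0-0 ALLOC][1-21 ALLOC][22-31 ALLOC][32-62 FREE]
Op 4: free(c) -> (freed c); heap: [0-0 ALLOC][1-21 ALLOC][22-62 FREE]
Op 5: free(a) -> (freed a); heap: [0-0 FREE][1-21 ALLOC][22-62 FREE]
Free blocks: [1 41] total_free=42 largest=41 -> 100*(42-41)/42 = 100/42 ≈ 2.381 -> rounds to 2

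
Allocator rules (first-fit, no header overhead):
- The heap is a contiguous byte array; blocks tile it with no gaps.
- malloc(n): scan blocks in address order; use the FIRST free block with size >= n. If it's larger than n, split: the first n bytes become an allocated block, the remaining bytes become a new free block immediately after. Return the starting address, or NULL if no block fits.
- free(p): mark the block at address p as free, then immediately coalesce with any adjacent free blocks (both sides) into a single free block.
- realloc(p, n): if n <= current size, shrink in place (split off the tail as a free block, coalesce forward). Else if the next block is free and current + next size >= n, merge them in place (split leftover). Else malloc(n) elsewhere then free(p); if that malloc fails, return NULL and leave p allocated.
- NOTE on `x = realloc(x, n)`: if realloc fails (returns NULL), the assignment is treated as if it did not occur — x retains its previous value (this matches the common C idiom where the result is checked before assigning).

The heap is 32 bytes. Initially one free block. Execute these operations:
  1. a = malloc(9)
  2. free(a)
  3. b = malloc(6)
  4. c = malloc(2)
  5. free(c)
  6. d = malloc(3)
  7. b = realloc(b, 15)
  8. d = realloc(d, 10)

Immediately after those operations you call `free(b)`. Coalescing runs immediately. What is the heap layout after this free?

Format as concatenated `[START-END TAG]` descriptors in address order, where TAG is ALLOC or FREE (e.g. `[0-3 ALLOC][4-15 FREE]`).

Answer: [0-5 FREE][6-8 ALLOC][9-31 FREE]

Derivation:
Op 1: a = malloc(9) -> a = 0; heap: [0-8 ALLOC][9-31 FREE]
Op 2: free(a) -> (freed a); heap: [0-31 FREE]
Op 3: b = malloc(6) -> b = 0; heap: [0-5 ALLOC][6-31 FREE]
Op 4: c = malloc(2) -> c = 6; heap: [0-5 ALLOC][6-7 ALLOC][8-31 FREE]
Op 5: free(c) -> (freed c); heap: [0-5 ALLOC][6-31 FREE]
Op 6: d = malloc(3) -> d = 6; heap: [0-5 ALLOC][6-8 ALLOC][9-31 FREE]
Op 7: b = realloc(b, 15) -> b = 9; heap: [0-5 FREE][6-8 ALLOC][9-23 ALLOC][24-31 FREE]
Op 8: d = realloc(d, 10) -> NULL (d unchanged); heap: [0-5 FREE][6-8 ALLOC][9-23 ALLOC][24-31 FREE]
free(b): b = 9 -> block [9-23 ALLOC]; mark free, coalesce with adjacent free neighbors -> [0-5 FREE][6-8 ALLOC][9-31 FREE]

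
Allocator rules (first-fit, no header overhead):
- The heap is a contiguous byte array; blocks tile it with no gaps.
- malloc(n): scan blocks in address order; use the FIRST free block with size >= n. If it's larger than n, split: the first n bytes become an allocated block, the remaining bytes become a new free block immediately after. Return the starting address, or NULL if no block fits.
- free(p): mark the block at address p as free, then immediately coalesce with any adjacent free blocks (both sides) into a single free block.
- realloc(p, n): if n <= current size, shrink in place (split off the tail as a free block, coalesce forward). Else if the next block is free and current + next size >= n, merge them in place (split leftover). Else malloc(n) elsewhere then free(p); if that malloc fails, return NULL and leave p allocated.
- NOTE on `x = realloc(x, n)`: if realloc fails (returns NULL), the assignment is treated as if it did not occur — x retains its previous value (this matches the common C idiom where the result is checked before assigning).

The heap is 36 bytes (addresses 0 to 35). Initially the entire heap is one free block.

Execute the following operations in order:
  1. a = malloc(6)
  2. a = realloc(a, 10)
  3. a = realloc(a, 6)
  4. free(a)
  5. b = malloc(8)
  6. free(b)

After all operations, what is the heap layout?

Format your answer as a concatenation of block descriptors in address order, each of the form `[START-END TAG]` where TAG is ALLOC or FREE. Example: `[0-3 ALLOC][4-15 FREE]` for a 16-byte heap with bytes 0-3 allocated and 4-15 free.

Answer: [0-35 FREE]

Derivation:
Op 1: a = malloc(6) -> a = 0; heap: [0-5 ALLOC][6-35 FREE]
Op 2: a = realloc(a, 10) -> a = 0; heap: [0-9 ALLOC][10-35 FREE]
Op 3: a = realloc(a, 6) -> a = 0; heap: [0-5 ALLOC][6-35 FREE]
Op 4: free(a) -> (freed a); heap: [0-35 FREE]
Op 5: b = malloc(8) -> b = 0; heap: [0-7 ALLOC][8-35 FREE]
Op 6: free(b) -> (freed b); heap: [0-35 FREE]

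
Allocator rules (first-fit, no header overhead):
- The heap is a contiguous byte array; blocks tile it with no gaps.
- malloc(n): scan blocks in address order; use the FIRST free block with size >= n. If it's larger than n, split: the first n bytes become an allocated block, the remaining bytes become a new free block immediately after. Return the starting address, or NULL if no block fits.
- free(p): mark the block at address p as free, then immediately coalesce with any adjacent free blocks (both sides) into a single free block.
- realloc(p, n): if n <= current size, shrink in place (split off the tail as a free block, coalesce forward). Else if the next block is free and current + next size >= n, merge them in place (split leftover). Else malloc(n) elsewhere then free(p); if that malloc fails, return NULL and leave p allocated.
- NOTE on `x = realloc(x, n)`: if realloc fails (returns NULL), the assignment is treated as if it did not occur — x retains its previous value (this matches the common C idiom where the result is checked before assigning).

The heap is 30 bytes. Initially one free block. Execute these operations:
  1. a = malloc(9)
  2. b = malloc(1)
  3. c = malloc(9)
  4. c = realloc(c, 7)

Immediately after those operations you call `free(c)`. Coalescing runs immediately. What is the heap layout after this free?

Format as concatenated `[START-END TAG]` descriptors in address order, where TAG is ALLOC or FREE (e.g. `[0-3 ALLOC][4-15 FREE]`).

Answer: [0-8 ALLOC][9-9 ALLOC][10-29 FREE]

Derivation:
Op 1: a = malloc(9) -> a = 0; heap: [0-8 ALLOC][9-29 FREE]
Op 2: b = malloc(1) -> b = 9; heap: [0-8 ALLOC][9-9 ALLOC][10-29 FREE]
Op 3: c = malloc(9) -> c = 10; heap: [0-8 ALLOC][9-9 ALLOC][10-18 ALLOC][19-29 FREE]
Op 4: c = realloc(c, 7) -> c = 10; heap: [0-8 ALLOC][9-9 ALLOC][10-16 ALLOC][17-29 FREE]
free(c): c = 10 -> block [10-16 ALLOC]; mark free, coalesce with adjacent free neighbors -> [0-8 ALLOC][9-9 ALLOC][10-29 FREE]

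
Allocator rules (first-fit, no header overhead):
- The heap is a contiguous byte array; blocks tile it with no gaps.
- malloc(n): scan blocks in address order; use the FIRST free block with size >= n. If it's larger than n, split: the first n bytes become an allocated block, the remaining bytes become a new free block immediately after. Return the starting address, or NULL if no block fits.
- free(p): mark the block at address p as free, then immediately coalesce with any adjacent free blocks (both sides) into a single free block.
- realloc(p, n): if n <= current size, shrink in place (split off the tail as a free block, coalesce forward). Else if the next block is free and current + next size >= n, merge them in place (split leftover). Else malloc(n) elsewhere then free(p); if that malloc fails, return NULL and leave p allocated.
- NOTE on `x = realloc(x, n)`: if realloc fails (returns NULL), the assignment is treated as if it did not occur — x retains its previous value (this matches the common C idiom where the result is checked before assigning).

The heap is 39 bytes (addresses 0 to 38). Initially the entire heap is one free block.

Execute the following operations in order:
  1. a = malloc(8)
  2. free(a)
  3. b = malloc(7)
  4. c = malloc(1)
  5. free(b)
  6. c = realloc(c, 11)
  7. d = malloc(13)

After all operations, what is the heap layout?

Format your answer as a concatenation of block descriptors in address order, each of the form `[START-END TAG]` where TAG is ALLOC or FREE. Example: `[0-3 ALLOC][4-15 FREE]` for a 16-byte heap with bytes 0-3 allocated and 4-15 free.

Answer: [0-6 FREE][7-17 ALLOC][18-30 ALLOC][31-38 FREE]

Derivation:
Op 1: a = malloc(8) -> a = 0; heap: [0-7 ALLOC][8-38 FREE]
Op 2: free(a) -> (freed a); heap: [0-38 FREE]
Op 3: b = malloc(7) -> b = 0; heap: [0-6 ALLOC][7-38 FREE]
Op 4: c = malloc(1) -> c = 7; heap: [0-6 ALLOC][7-7 ALLOC][8-38 FREE]
Op 5: free(b) -> (freed b); heap: [0-6 FREE][7-7 ALLOC][8-38 FREE]
Op 6: c = realloc(c, 11) -> c = 7; heap: [0-6 FREE][7-17 ALLOC][18-38 FREE]
Op 7: d = malloc(13) -> d = 18; heap: [0-6 FREE][7-17 ALLOC][18-30 ALLOC][31-38 FREE]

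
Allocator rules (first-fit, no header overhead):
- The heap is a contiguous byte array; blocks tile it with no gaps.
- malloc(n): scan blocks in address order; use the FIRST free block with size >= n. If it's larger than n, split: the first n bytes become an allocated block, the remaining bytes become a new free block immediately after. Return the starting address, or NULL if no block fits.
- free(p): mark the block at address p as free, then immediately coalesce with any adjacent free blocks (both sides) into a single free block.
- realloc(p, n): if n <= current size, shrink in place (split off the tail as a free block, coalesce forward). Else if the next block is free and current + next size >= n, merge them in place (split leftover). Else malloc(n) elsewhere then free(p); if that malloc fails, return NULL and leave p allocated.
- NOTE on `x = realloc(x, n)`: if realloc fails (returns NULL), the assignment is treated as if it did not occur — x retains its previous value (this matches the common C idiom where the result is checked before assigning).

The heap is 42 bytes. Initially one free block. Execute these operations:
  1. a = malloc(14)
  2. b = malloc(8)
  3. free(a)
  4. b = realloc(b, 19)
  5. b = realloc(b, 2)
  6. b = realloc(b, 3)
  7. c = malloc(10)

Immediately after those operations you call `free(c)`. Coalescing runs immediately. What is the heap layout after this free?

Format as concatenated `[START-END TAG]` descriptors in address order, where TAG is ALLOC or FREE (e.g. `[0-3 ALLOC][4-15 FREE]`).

Op 1: a = malloc(14) -> a = 0; heap: [0-13 ALLOC][14-41 FREE]
Op 2: b = malloc(8) -> b = 14; heap: [0-13 ALLOC][14-21 ALLOC][22-41 FREE]
Op 3: free(a) -> (freed a); heap: [0-13 FREE][14-21 ALLOC][22-41 FREE]
Op 4: b = realloc(b, 19) -> b = 14; heap: [0-13 FREE][14-32 ALLOC][33-41 FREE]
Op 5: b = realloc(b, 2) -> b = 14; heap: [0-13 FREE][14-15 ALLOC][16-41 FREE]
Op 6: b = realloc(b, 3) -> b = 14; heap: [0-13 FREE][14-16 ALLOC][17-41 FREE]
Op 7: c = malloc(10) -> c = 0; heap: [0-9 ALLOC][10-13 FREE][14-16 ALLOC][17-41 FREE]
free(c): c = 0 -> block [0-9 ALLOC]; mark free, coalesce with adjacent free neighbors -> [0-13 FREE][14-16 ALLOC][17-41 FREE]

Answer: [0-13 FREE][14-16 ALLOC][17-41 FREE]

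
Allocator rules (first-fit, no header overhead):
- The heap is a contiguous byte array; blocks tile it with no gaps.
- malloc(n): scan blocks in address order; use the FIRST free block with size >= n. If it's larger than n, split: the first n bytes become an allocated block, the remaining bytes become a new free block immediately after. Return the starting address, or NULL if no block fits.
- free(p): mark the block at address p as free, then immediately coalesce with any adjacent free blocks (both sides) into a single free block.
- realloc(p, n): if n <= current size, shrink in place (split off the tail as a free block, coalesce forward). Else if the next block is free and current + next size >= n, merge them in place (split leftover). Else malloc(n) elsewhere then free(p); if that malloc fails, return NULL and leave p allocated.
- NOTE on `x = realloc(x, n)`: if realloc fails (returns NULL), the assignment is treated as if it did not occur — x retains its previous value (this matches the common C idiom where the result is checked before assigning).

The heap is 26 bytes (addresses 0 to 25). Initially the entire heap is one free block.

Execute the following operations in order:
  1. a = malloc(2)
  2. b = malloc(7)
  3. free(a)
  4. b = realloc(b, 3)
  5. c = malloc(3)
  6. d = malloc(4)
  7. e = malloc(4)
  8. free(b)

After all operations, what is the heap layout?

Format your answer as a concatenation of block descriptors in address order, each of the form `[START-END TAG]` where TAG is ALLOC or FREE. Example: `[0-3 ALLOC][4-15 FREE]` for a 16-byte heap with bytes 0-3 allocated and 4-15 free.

Op 1: a = malloc(2) -> a = 0; heap: [0-1 ALLOC][2-25 FREE]
Op 2: b = malloc(7) -> b = 2; heap: [0-1 ALLOC][2-8 ALLOC][9-25 FREE]
Op 3: free(a) -> (freed a); heap: [0-1 FREE][2-8 ALLOC][9-25 FREE]
Op 4: b = realloc(b, 3) -> b = 2; heap: [0-1 FREE][2-4 ALLOC][5-25 FREE]
Op 5: c = malloc(3) -> c = 5; heap: [0-1 FREE][2-4 ALLOC][5-7 ALLOC][8-25 FREE]
Op 6: d = malloc(4) -> d = 8; heap: [0-1 FREE][2-4 ALLOC][5-7 ALLOC][8-11 ALLOC][12-25 FREE]
Op 7: e = malloc(4) -> e = 12; heap: [0-1 FREE][2-4 ALLOC][5-7 ALLOC][8-11 ALLOC][12-15 ALLOC][16-25 FREE]
Op 8: free(b) -> (freed b); heap: [0-4 FREE][5-7 ALLOC][8-11 ALLOC][12-15 ALLOC][16-25 FREE]

Answer: [0-4 FREE][5-7 ALLOC][8-11 ALLOC][12-15 ALLOC][16-25 FREE]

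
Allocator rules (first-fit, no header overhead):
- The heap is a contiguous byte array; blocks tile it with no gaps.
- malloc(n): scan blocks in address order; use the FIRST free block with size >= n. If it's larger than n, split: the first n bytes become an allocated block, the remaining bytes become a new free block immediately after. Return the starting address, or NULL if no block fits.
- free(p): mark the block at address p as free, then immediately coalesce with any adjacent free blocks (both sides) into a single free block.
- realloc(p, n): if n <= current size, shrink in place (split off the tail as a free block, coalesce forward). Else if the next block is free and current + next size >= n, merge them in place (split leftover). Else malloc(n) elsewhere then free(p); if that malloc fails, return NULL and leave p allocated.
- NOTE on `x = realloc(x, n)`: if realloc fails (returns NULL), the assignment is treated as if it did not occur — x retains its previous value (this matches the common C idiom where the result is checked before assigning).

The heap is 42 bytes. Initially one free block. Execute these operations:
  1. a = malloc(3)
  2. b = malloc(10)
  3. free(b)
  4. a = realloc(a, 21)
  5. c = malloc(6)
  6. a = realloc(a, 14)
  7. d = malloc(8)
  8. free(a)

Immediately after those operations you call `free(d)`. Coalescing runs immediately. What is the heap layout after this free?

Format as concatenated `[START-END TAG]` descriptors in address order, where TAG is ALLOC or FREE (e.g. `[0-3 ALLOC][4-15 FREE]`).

Op 1: a = malloc(3) -> a = 0; heap: [0-2 ALLOC][3-41 FREE]
Op 2: b = malloc(10) -> b = 3; heap: [0-2 ALLOC][3-12 ALLOC][13-41 FREE]
Op 3: free(b) -> (freed b); heap: [0-2 ALLOC][3-41 FREE]
Op 4: a = realloc(a, 21) -> a = 0; heap: [0-20 ALLOC][21-41 FREE]
Op 5: c = malloc(6) -> c = 21; heap: [0-20 ALLOC][21-26 ALLOC][27-41 FREE]
Op 6: a = realloc(a, 14) -> a = 0; heap: [0-13 ALLOC][14-20 FREE][21-26 ALLOC][27-41 FREE]
Op 7: d = malloc(8) -> d = 27; heap: [0-13 ALLOC][14-20 FREE][21-26 ALLOC][27-34 ALLOC][35-41 FREE]
Op 8: free(a) -> (freed a); heap: [0-20 FREE][21-26 ALLOC][27-34 ALLOC][35-41 FREE]
free(d): d = 27 -> block [27-34 ALLOC]; mark free, coalesce with adjacent free neighbors -> [0-20 FREE][21-26 ALLOC][27-41 FREE]

Answer: [0-20 FREE][21-26 ALLOC][27-41 FREE]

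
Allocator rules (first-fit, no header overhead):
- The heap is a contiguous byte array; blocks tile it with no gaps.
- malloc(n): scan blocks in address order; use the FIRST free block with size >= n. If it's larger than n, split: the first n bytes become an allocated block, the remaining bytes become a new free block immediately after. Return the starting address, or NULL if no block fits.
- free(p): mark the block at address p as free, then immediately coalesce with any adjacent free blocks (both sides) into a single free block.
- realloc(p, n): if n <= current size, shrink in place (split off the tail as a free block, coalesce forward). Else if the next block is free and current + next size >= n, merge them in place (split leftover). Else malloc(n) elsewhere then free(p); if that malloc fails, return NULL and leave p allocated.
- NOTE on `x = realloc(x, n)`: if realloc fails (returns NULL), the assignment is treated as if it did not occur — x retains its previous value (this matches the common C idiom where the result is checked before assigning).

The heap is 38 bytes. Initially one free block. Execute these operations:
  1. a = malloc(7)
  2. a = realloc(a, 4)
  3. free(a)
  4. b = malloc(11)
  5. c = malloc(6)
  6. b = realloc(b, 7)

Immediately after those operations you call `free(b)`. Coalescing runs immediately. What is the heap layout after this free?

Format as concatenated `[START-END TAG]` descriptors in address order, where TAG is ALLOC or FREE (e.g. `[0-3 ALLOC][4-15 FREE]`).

Op 1: a = malloc(7) -> a = 0; heap: [0-6 ALLOC][7-37 FREE]
Op 2: a = realloc(a, 4) -> a = 0; heap: [0-3 ALLOC][4-37 FREE]
Op 3: free(a) -> (freed a); heap: [0-37 FREE]
Op 4: b = malloc(11) -> b = 0; heap: [0-10 ALLOC][11-37 FREE]
Op 5: c = malloc(6) -> c = 11; heap: [0-10 ALLOC][11-16 ALLOC][17-37 FREE]
Op 6: b = realloc(b, 7) -> b = 0; heap: [0-6 ALLOC][7-10 FREE][11-16 ALLOC][17-37 FREE]
free(b): b = 0 -> block [0-6 ALLOC]; mark free, coalesce with adjacent free neighbors -> [0-10 FREE][11-16 ALLOC][17-37 FREE]

Answer: [0-10 FREE][11-16 ALLOC][17-37 FREE]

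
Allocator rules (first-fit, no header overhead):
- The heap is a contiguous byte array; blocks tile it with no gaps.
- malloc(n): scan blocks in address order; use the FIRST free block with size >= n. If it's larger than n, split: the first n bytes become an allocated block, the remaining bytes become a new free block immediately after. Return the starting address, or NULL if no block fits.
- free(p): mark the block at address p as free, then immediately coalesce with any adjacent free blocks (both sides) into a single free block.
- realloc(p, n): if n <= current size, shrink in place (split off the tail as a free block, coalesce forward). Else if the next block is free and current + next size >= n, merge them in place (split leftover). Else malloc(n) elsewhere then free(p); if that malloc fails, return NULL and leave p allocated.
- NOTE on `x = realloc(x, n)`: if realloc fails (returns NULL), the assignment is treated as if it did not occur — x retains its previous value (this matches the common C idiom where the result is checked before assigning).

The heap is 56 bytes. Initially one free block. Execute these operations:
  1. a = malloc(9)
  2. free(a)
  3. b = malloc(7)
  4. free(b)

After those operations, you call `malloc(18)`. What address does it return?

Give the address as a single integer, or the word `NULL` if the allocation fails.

Answer: 0

Derivation:
Op 1: a = malloc(9) -> a = 0; heap: [0-8 ALLOC][9-55 FREE]
Op 2: free(a) -> (freed a); heap: [0-55 FREE]
Op 3: b = malloc(7) -> b = 0; heap: [0-6 ALLOC][7-55 FREE]
Op 4: free(b) -> (freed b); heap: [0-55 FREE]
malloc(18): first-fit scan over [0-55 FREE] -> 0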